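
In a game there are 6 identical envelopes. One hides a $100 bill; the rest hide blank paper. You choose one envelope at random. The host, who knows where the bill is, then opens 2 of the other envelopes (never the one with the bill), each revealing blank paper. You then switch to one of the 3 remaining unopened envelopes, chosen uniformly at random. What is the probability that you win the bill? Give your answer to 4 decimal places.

Your original envelope holds the bill with probability 1/6, so the other 5 collectively hold it with probability 5/6.
The host can always find 2 empty envelopes to open, so the reveals don't change that 5/6; it is now spread over the 3 remaining unopened envelopes.
P(win by switching) = (5/6) · (1/3) = 5/18 ≈ 0.2778.

0.2778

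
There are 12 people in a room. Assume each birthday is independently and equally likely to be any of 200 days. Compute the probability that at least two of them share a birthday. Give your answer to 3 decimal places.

0.286

It's easier to compute the probability that all 12 are distinct.
P(all distinct) = 200/200 · 199/200 · ··· · 189/200 ≈ 0.714.
So the probability of at least one match is 1 − 0.714 = 0.286.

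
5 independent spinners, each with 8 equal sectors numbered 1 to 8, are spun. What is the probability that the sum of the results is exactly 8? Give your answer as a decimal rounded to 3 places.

0.001

There are 8^5 = 32768 equally likely outcomes.
The number of ordered 5-tuples from {1,…,8} summing to 8 is 35.
P(sum = 8) = 35/32768 ≈ 0.001.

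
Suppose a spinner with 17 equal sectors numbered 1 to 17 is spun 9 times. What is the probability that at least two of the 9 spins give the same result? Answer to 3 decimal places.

P(all 9 different) = 17/17 · 16/17 · ··· · 9/17 ≈ 0.074.
P(at least two equal) = 1 − 0.074 = 0.926.

0.926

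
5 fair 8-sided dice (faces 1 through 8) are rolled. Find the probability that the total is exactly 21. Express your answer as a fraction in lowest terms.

595/8192

There are 8^5 = 32768 equally likely outcomes.
The number of ordered 5-tuples from {1,…,8} summing to 21 is 2380.
P(sum = 21) = 2380/32768 = 595/8192.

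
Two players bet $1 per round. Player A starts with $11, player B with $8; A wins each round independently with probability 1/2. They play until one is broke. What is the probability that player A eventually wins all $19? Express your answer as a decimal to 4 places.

With a fair step, P(i) = ½P(i−1) + ½P(i+1) with P(0)=0, P(19)=1 has the linear solution P(i) = i/19.
P(11) = 11/19 ≈ 0.5789.

0.5789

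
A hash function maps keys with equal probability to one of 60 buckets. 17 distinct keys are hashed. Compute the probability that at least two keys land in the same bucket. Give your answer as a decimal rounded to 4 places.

0.9186

It's easier to compute the probability that all 17 are distinct.
P(all distinct) = 60/60 · 59/60 · ··· · 44/60 ≈ 0.0814.
So the probability of at least one match is 1 − 0.0814 = 0.9186.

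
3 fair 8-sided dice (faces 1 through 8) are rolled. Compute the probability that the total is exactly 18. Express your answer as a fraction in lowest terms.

There are 8^3 = 512 equally likely outcomes.
The number of ordered 3-tuples from {1,…,8} summing to 18 is 28.
P(sum = 18) = 28/512 = 7/128.

7/128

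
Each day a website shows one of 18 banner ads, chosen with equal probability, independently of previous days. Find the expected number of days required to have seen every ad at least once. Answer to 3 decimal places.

After i distinct types are collected, each trial gives a new one with probability (18−i)/18, so the expected wait for the next new type is 18/(18−i).
E = 18/18 + 18/17 + 18/16 + 18/15 + 18/14 + 18/13 + 18/12 + 18/11 + 18/10 + 18/9 + 18/8 + 18/7 + 18/6 + 18/5 + 18/4 + 18/3 + 18/2 + 18/1 = 42822903/680680 ≈ 62.912.

62.912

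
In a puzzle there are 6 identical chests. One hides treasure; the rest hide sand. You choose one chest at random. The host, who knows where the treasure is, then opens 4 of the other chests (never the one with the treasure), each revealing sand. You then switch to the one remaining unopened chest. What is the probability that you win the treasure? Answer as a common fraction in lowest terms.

5/6

Your original chest holds the treasure with probability 1/6, so the other 5 collectively hold it with probability 5/6.
The host can always find 4 empty chests to open, so the reveals don't change that 5/6; it is now spread over the 1 remaining unopened chest.
P(win by switching) = (5/6) · (1/1) = 5/6.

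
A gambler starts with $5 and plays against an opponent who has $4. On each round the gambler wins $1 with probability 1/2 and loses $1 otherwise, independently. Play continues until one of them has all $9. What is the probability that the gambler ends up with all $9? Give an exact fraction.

With a fair step, P(i) = ½P(i−1) + ½P(i+1) with P(0)=0, P(9)=1 has the linear solution P(i) = i/9.
P(5) = 5/9.

5/9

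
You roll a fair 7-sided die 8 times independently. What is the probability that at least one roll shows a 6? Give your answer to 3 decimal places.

0.709

P(no roll shows a 6) = (6/7)^8 ≈ 0.291.
P(at least one) = 1 − 0.291 = 0.709.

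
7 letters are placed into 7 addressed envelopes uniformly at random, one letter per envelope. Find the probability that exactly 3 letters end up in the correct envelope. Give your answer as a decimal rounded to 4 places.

Choose which 3 of the 7 are fixed: C(7,3) = 35 ways.
The remaining 4 must have no fixed point: D(4) = 9.
P = 35·9/5040 = 1/16 ≈ 0.0625.

0.0625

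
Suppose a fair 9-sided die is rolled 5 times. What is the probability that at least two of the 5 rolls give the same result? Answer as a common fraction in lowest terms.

P(all 5 different) = 9/9 · 8/9 · ··· · 5/9 = 560/2187.
P(at least two equal) = 1 − 560/2187 = 1627/2187.

1627/2187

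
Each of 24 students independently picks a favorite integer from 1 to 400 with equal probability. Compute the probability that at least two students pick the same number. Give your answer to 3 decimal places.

0.505

It's easier to compute the probability that all 24 are distinct.
P(all distinct) = 400/400 · 399/400 · ··· · 377/400 ≈ 0.495.
So the probability of at least one match is 1 − 0.495 = 0.505.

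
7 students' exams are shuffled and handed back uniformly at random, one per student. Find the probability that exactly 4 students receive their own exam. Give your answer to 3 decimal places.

Choose which 4 of the 7 are fixed: C(7,4) = 35 ways.
The remaining 3 must have no fixed point: D(3) = 2.
P = 35·2/5040 = 1/72 ≈ 0.014.

0.014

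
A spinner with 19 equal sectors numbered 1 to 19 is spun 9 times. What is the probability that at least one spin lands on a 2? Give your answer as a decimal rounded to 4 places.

P(no spin lands on a 2) = (18/19)^9 ≈ 0.6147.
P(at least one) = 1 − 0.6147 = 0.3853.

0.3853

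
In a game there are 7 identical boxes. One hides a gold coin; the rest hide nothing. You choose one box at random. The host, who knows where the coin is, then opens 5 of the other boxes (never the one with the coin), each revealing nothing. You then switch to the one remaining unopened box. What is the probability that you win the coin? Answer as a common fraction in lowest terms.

6/7

Your original box holds the coin with probability 1/7, so the other 6 collectively hold it with probability 6/7.
The host can always find 5 empty boxes to open, so the reveals don't change that 6/7; it is now spread over the 1 remaining unopened box.
P(win by switching) = (6/7) · (1/1) = 6/7.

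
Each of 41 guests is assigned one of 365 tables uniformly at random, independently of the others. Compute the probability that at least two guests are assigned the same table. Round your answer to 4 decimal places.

It's easier to compute the probability that all 41 are distinct.
P(all distinct) = 365/365 · 364/365 · ··· · 325/365 ≈ 0.0968.
So the probability of at least one match is 1 − 0.0968 = 0.9032.

0.9032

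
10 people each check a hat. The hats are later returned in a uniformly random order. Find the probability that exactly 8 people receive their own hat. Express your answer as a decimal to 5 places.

0.00001

Choose which 8 of the 10 are fixed: C(10,8) = 45 ways.
The remaining 2 must have no fixed point: D(2) = 1.
P = 45·1/3628800 = 1/80640 ≈ 0.00001.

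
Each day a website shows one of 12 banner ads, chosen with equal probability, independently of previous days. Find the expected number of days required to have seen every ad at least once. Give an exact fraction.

After i distinct types are collected, each trial gives a new one with probability (12−i)/12, so the expected wait for the next new type is 12/(12−i).
E = 12/12 + 12/11 + 12/10 + 12/9 + 12/8 + 12/7 + 12/6 + 12/5 + 12/4 + 12/3 + 12/2 + 12/1 = 86021/2310.

86021/2310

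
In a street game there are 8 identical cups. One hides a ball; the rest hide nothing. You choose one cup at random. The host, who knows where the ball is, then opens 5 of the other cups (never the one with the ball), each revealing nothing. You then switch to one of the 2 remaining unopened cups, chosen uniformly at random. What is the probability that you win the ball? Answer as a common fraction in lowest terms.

7/16

Your original cup holds the ball with probability 1/8, so the other 7 collectively hold it with probability 7/8.
The host can always find 5 empty cups to open, so the reveals don't change that 7/8; it is now spread over the 2 remaining unopened cups.
P(win by switching) = (7/8) · (1/2) = 7/16.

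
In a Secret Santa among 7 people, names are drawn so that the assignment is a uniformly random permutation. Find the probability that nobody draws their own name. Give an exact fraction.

This is the derangement probability: permutations of 7 with no fixed point.
D(7) = 7! · (1 − 1/1! + 1/2! − ··· + (−1)^7/7!) = 1854.
P = 1854/5040 = 103/280.

103/280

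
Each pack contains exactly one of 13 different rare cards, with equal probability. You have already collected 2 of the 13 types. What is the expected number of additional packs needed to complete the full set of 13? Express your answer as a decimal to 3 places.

Starting from 2 distinct types, each trial gives a new one with probability (13−i)/13 when i types are held, so the wait for the next new type is 13/(13−i).
E = 13/11 + 13/10 + 13/9 + 13/8 + 13/7 + 13/6 + 13/5 + 13/4 + 13/3 + 13/2 + 13/1 = 1088243/27720 ≈ 39.258.

39.258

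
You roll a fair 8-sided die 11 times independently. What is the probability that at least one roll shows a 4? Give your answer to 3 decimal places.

P(no roll shows a 4) = (7/8)^11 ≈ 0.230.
P(at least one) = 1 − 0.230 = 0.770.

0.770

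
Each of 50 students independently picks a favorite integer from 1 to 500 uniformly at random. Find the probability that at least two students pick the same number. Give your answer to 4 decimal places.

It's easier to compute the probability that all 50 are distinct.
P(all distinct) = 500/500 · 499/500 · ··· · 451/500 ≈ 0.0793.
So the probability of at least one match is 1 − 0.0793 = 0.9207.

0.9207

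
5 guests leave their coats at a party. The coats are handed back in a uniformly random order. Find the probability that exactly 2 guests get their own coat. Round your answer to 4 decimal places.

0.1667

Choose which 2 of the 5 are fixed: C(5,2) = 10 ways.
The remaining 3 must have no fixed point: D(3) = 2.
P = 10·2/120 = 1/6 ≈ 0.1667.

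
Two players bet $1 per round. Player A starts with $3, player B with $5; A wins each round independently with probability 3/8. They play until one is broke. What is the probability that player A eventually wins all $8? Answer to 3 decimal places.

0.062

Let r = q/p = (5/8)/(3/8) = 5/3. The recurrence P(i) = p·P(i+1) + q·P(i−1) with P(0)=0, P(8)=1 gives P(i) = (1 − r^i)/(1 − r^8).
P(3) = (1 − (5/3)^3) / (1 − (5/3)^8) = 11907/192032 ≈ 0.062.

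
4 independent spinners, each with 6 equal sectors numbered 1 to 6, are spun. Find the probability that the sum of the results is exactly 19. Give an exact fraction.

7/162

There are 6^4 = 1296 equally likely outcomes.
The number of ordered 4-tuples from {1,…,6} summing to 19 is 56.
P(sum = 19) = 56/1296 = 7/162.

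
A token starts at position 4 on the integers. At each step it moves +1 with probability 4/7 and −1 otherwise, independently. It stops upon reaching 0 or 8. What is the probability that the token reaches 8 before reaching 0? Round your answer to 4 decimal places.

0.7596

Let r = q/p = (3/7)/(4/7) = 3/4. The recurrence P(i) = p·P(i+1) + q·P(i−1) with P(0)=0, P(8)=1 gives P(i) = (1 − r^i)/(1 − r^8).
P(4) = (1 − (3/4)^4) / (1 − (3/4)^8) = 256/337 ≈ 0.7596.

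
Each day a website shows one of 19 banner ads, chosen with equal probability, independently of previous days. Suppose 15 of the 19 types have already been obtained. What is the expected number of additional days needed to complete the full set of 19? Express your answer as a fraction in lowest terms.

Starting from 15 distinct types, each trial gives a new one with probability (19−i)/19 when i types are held, so the wait for the next new type is 19/(19−i).
E = 19/4 + 19/3 + 19/2 + 19/1 = 475/12.

475/12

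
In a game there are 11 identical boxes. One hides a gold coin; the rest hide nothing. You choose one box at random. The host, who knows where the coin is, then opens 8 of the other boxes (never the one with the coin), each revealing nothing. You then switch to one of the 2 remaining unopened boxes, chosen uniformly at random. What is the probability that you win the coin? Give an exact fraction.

Your original box holds the coin with probability 1/11, so the other 10 collectively hold it with probability 10/11.
The host can always find 8 empty boxes to open, so the reveals don't change that 10/11; it is now spread over the 2 remaining unopened boxes.
P(win by switching) = (10/11) · (1/2) = 5/11.

5/11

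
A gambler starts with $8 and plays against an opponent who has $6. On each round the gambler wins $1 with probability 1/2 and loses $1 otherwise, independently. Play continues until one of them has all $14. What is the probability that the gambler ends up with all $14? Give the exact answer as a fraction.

With a fair step, P(i) = ½P(i−1) + ½P(i+1) with P(0)=0, P(14)=1 has the linear solution P(i) = i/14.
P(8) = 8/14 = 4/7.

4/7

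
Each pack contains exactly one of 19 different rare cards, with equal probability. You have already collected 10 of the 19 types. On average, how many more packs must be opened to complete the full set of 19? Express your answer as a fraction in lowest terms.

135451/2520

Starting from 10 distinct types, each trial gives a new one with probability (19−i)/19 when i types are held, so the wait for the next new type is 19/(19−i).
E = 19/9 + 19/8 + 19/7 + 19/6 + 19/5 + 19/4 + 19/3 + 19/2 + 19/1 = 135451/2520.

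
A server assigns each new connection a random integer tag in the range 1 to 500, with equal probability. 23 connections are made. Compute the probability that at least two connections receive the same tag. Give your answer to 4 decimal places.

It's easier to compute the probability that all 23 are distinct.
P(all distinct) = 500/500 · 499/500 · ··· · 478/500 ≈ 0.5982.
So the probability of at least one match is 1 − 0.5982 = 0.4018.

0.4018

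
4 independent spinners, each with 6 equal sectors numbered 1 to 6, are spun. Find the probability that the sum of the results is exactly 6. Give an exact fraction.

There are 6^4 = 1296 equally likely outcomes.
The number of ordered 4-tuples from {1,…,6} summing to 6 is 10.
P(sum = 6) = 10/1296 = 5/648.

5/648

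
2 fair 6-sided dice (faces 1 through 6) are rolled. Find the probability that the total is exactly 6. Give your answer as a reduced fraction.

There are 6^2 = 36 equally likely outcomes.
The number of ordered 2-tuples from {1,…,6} summing to 6 is 5.
P(sum = 6) = 5/36.

5/36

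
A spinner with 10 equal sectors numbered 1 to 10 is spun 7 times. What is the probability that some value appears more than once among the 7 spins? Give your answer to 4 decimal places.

P(all 7 different) = 10/10 · 9/10 · ··· · 4/10 ≈ 0.0605.
P(at least two equal) = 1 − 0.0605 = 0.9395.

0.9395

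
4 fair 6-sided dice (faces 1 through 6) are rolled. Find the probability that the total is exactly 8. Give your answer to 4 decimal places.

There are 6^4 = 1296 equally likely outcomes.
The number of ordered 4-tuples from {1,…,6} summing to 8 is 35.
P(sum = 8) = 35/1296 ≈ 0.0270.

0.0270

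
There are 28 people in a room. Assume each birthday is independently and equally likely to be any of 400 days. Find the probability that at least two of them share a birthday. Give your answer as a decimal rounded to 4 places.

It's easier to compute the probability that all 28 are distinct.
P(all distinct) = 400/400 · 399/400 · ··· · 373/400 ≈ 0.3801.
So the probability of at least one match is 1 − 0.3801 = 0.6199.

0.6199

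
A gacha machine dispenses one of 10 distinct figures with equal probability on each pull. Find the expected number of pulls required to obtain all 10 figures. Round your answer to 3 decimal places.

After i distinct types are collected, each trial gives a new one with probability (10−i)/10, so the expected wait for the next new type is 10/(10−i).
E = 10/10 + 10/9 + 10/8 + 10/7 + 10/6 + 10/5 + 10/4 + 10/3 + 10/2 + 10/1 = 7381/252 ≈ 29.290.

29.290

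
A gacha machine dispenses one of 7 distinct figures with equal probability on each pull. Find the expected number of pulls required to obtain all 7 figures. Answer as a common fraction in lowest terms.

After i distinct types are collected, each trial gives a new one with probability (7−i)/7, so the expected wait for the next new type is 7/(7−i).
E = 7/7 + 7/6 + 7/5 + 7/4 + 7/3 + 7/2 + 7/1 = 363/20.

363/20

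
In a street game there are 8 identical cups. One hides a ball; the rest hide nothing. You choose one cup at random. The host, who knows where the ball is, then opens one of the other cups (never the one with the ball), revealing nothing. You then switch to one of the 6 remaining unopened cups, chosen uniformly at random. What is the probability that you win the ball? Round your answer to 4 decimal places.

0.1458

Your original cup holds the ball with probability 1/8, so the other 7 collectively hold it with probability 7/8.
The host can always find an empty cup to open, so this doesn't change that 7/8; it is now spread over the 6 remaining unopened cups.
P(win by switching) = (7/8) · (1/6) = 7/48 ≈ 0.1458.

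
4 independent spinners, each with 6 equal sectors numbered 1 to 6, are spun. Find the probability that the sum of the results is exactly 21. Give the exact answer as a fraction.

5/324

There are 6^4 = 1296 equally likely outcomes.
The number of ordered 4-tuples from {1,…,6} summing to 21 is 20.
P(sum = 21) = 20/1296 = 5/324.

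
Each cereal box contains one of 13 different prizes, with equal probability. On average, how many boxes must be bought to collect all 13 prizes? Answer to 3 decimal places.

After i distinct types are collected, each trial gives a new one with probability (13−i)/13, so the expected wait for the next new type is 13/(13−i).
E = 13/13 + 13/12 + 13/11 + 13/10 + 13/9 + 13/8 + 13/7 + 13/6 + 13/5 + 13/4 + 13/3 + 13/2 + 13/1 = 1145993/27720 ≈ 41.342.

41.342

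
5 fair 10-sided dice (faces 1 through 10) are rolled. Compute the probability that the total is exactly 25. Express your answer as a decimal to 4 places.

0.0563

There are 10^5 = 100000 equally likely outcomes.
The number of ordered 5-tuples from {1,…,10} summing to 25 is 5631.
P(sum = 25) = 5631/100000 ≈ 0.0563.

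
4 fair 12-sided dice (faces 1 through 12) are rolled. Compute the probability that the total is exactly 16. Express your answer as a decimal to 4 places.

There are 12^4 = 20736 equally likely outcomes.
The number of ordered 4-tuples from {1,…,12} summing to 16 is 451.
P(sum = 16) = 451/20736 ≈ 0.0217.

0.0217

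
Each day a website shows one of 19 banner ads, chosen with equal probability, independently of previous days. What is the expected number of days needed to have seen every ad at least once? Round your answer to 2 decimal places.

67.41

After i distinct types are collected, each trial gives a new one with probability (19−i)/19, so the expected wait for the next new type is 19/(19−i).
E = 19/19 + 19/18 + 19/17 + 19/16 + 19/15 + 19/14 + 19/13 + 19/12 + 19/11 + 19/10 + 19/9 + 19/8 + 19/7 + 19/6 + 19/5 + 19/4 + 19/3 + 19/2 + 19/1 = 275295799/4084080 ≈ 67.41.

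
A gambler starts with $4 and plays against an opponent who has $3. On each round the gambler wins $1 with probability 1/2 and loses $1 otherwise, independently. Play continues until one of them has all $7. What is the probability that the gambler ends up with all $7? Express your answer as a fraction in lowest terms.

4/7

With a fair step, P(i) = ½P(i−1) + ½P(i+1) with P(0)=0, P(7)=1 has the linear solution P(i) = i/7.
P(4) = 4/7.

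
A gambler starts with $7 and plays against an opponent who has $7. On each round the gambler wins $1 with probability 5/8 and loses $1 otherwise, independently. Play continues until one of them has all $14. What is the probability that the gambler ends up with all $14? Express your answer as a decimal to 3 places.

Let r = q/p = (3/8)/(5/8) = 3/5. The recurrence P(i) = p·P(i+1) + q·P(i−1) with P(0)=0, P(14)=1 gives P(i) = (1 − r^i)/(1 − r^14).
P(7) = (1 − (3/5)^7) / (1 − (3/5)^14) = 78125/80312 ≈ 0.973.

0.973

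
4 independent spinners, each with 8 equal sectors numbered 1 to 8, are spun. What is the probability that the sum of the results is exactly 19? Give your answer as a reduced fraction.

There are 8^4 = 4096 equally likely outcomes.
The number of ordered 4-tuples from {1,…,8} summing to 19 is 336.
P(sum = 19) = 336/4096 = 21/256.

21/256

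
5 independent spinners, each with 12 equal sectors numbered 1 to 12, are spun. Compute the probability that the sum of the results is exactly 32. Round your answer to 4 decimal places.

There are 12^5 = 248832 equally likely outcomes.
The number of ordered 5-tuples from {1,…,12} summing to 32 is 12435.
P(sum = 32) = 12435/248832 = 4145/82944 ≈ 0.0500.

0.0500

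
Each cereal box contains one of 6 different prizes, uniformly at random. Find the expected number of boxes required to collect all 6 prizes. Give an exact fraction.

147/10

After i distinct types are collected, each trial gives a new one with probability (6−i)/6, so the expected wait for the next new type is 6/(6−i).
E = 6/6 + 6/5 + 6/4 + 6/3 + 6/2 + 6/1 = 147/10.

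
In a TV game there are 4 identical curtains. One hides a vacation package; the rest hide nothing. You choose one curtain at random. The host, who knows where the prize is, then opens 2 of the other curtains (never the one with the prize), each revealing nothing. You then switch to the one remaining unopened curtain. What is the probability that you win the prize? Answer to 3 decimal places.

0.750

Your original curtain holds the prize with probability 1/4, so the other 3 collectively hold it with probability 3/4.
The host can always find 2 empty curtains to open, so the reveals don't change that 3/4; it is now spread over the 1 remaining unopened curtain.
P(win by switching) = (3/4) · (1/1) = 3/4 ≈ 0.750.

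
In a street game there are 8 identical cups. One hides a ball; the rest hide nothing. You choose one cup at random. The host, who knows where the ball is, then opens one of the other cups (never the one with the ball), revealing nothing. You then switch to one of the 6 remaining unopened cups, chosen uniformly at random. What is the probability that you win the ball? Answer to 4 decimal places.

Your original cup holds the ball with probability 1/8, so the other 7 collectively hold it with probability 7/8.
The host can always find an empty cup to open, so this doesn't change that 7/8; it is now spread over the 6 remaining unopened cups.
P(win by switching) = (7/8) · (1/6) = 7/48 ≈ 0.1458.

0.1458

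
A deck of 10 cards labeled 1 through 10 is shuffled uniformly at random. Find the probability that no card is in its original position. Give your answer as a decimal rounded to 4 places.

This is the derangement probability: permutations of 10 with no fixed point.
D(10) = 10! · (1 − 1/1! + 1/2! − ··· + (−1)^10/10!) = 1334961.
P = 1334961/3628800 = 16481/44800 ≈ 0.3679.

0.3679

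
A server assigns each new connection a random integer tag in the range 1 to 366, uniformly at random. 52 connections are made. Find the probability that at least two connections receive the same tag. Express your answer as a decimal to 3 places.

0.978

It's easier to compute the probability that all 52 are distinct.
P(all distinct) = 366/366 · 365/366 · ··· · 315/366 ≈ 0.022.
So the probability of at least one match is 1 − 0.022 = 0.978.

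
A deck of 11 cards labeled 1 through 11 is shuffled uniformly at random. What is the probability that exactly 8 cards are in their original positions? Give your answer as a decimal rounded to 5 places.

0.00001

Choose which 8 of the 11 are fixed: C(11,8) = 165 ways.
The remaining 3 must have no fixed point: D(3) = 2.
P = 165·2/39916800 = 1/120960 ≈ 0.00001.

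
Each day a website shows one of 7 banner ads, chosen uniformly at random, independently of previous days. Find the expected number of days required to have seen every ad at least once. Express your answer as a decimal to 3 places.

18.150

After i distinct types are collected, each trial gives a new one with probability (7−i)/7, so the expected wait for the next new type is 7/(7−i).
E = 7/7 + 7/6 + 7/5 + 7/4 + 7/3 + 7/2 + 7/1 = 363/20 ≈ 18.150.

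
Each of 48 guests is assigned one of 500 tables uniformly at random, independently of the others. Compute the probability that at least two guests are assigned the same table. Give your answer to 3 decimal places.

0.903

It's easier to compute the probability that all 48 are distinct.
P(all distinct) = 500/500 · 499/500 · ··· · 453/500 ≈ 0.097.
So the probability of at least one match is 1 − 0.097 = 0.903.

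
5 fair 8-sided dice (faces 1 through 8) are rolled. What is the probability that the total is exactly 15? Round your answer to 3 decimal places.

0.028

There are 8^5 = 32768 equally likely outcomes.
The number of ordered 5-tuples from {1,…,8} summing to 15 is 926.
P(sum = 15) = 926/32768 = 463/16384 ≈ 0.028.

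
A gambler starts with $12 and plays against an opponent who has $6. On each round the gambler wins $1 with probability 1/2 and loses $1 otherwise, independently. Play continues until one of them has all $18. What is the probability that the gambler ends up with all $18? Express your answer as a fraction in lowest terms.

2/3

With a fair step, P(i) = ½P(i−1) + ½P(i+1) with P(0)=0, P(18)=1 has the linear solution P(i) = i/18.
P(12) = 12/18 = 2/3.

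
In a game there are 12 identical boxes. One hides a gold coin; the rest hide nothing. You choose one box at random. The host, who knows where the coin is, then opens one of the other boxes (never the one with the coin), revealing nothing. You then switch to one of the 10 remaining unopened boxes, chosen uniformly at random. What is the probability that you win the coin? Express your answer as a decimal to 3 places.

0.092

Your original box holds the coin with probability 1/12, so the other 11 collectively hold it with probability 11/12.
The host can always find an empty box to open, so this doesn't change that 11/12; it is now spread over the 10 remaining unopened boxes.
P(win by switching) = (11/12) · (1/10) = 11/120 ≈ 0.092.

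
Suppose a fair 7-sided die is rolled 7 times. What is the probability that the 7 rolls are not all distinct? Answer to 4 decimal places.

0.9939

P(all 7 different) = 7/7 · 6/7 · ··· · 1/7 ≈ 0.0061.
P(at least two equal) = 1 − 0.0061 = 0.9939.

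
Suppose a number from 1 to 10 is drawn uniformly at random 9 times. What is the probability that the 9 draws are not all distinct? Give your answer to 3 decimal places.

0.996

P(all 9 different) = 10/10 · 9/10 · ··· · 2/10 ≈ 0.004.
P(at least two equal) = 1 − 0.004 = 0.996.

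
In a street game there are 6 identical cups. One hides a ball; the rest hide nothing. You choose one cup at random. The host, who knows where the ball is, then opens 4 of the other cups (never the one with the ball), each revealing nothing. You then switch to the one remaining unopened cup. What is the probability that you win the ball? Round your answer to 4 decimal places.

0.8333

Your original cup holds the ball with probability 1/6, so the other 5 collectively hold it with probability 5/6.
The host can always find 4 empty cups to open, so the reveals don't change that 5/6; it is now spread over the 1 remaining unopened cup.
P(win by switching) = (5/6) · (1/1) = 5/6 ≈ 0.8333.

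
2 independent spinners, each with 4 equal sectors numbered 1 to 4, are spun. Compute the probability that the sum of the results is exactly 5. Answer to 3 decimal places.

There are 4^2 = 16 equally likely outcomes.
The number of ordered 2-tuples from {1,…,4} summing to 5 is 4.
P(sum = 5) = 4/16 = 1/4 ≈ 0.250.

0.250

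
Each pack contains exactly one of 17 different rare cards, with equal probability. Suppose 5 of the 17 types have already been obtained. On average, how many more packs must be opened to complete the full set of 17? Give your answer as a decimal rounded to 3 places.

52.755

Starting from 5 distinct types, each trial gives a new one with probability (17−i)/17 when i types are held, so the wait for the next new type is 17/(17−i).
E = 17/12 + 17/11 + 17/10 + 17/9 + 17/8 + 17/7 + 17/6 + 17/5 + 17/4 + 17/3 + 17/2 + 17/1 = 1462357/27720 ≈ 52.755.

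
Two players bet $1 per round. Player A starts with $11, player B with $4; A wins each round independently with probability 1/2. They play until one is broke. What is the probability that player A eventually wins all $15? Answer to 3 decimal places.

0.733

With a fair step, P(i) = ½P(i−1) + ½P(i+1) with P(0)=0, P(15)=1 has the linear solution P(i) = i/15.
P(11) = 11/15 ≈ 0.733.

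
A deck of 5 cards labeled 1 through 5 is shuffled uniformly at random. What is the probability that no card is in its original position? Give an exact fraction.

11/30

This is the derangement probability: permutations of 5 with no fixed point.
D(5) = 5! · (1 − 1/1! + 1/2! − ··· + (−1)^5/5!) = 44.
P = 44/120 = 11/30.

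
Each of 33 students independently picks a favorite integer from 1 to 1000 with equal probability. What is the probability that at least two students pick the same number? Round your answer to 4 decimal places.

0.4136

It's easier to compute the probability that all 33 are distinct.
P(all distinct) = 1000/1000 · 999/1000 · ··· · 968/1000 ≈ 0.5864.
So the probability of at least one match is 1 − 0.5864 = 0.4136.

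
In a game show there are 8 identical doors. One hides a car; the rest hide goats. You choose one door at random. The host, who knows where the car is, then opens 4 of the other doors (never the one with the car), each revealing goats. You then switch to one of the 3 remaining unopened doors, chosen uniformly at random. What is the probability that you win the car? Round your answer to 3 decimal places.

Your original door holds the car with probability 1/8, so the other 7 collectively hold it with probability 7/8.
The host can always find 4 empty doors to open, so the reveals don't change that 7/8; it is now spread over the 3 remaining unopened doors.
P(win by switching) = (7/8) · (1/3) = 7/24 ≈ 0.292.

0.292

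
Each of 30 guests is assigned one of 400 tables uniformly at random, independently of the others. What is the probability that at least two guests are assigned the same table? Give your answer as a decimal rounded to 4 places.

It's easier to compute the probability that all 30 are distinct.
P(all distinct) = 400/400 · 399/400 · ··· · 371/400 ≈ 0.3278.
So the probability of at least one match is 1 − 0.3278 = 0.6722.

0.6722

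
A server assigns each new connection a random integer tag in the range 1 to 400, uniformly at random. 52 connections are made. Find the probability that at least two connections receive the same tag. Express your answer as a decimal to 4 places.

0.9688

It's easier to compute the probability that all 52 are distinct.
P(all distinct) = 400/400 · 399/400 · ··· · 349/400 ≈ 0.0312.
So the probability of at least one match is 1 − 0.0312 = 0.9688.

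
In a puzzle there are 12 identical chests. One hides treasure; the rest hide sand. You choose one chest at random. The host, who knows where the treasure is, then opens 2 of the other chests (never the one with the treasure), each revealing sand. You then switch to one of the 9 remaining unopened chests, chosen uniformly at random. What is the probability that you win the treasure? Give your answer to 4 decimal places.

Your original chest holds the treasure with probability 1/12, so the other 11 collectively hold it with probability 11/12.
The host can always find 2 empty chests to open, so the reveals don't change that 11/12; it is now spread over the 9 remaining unopened chests.
P(win by switching) = (11/12) · (1/9) = 11/108 ≈ 0.1019.

0.1019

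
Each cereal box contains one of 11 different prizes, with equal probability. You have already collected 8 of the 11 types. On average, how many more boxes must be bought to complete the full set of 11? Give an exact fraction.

121/6

Starting from 8 distinct types, each trial gives a new one with probability (11−i)/11 when i types are held, so the wait for the next new type is 11/(11−i).
E = 11/3 + 11/2 + 11/1 = 121/6.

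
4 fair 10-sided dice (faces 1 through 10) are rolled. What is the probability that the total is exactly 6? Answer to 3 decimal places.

0.001

There are 10^4 = 10000 equally likely outcomes.
The number of ordered 4-tuples from {1,…,10} summing to 6 is 10.
P(sum = 6) = 10/10000 = 1/1000 ≈ 0.001.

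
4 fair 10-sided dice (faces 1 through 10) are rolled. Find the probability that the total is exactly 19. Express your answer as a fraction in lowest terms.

37/625

There are 10^4 = 10000 equally likely outcomes.
The number of ordered 4-tuples from {1,…,10} summing to 19 is 592.
P(sum = 19) = 592/10000 = 37/625.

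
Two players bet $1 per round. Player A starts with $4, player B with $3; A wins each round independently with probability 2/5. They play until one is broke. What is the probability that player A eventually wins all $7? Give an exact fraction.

Let r = q/p = (3/5)/(2/5) = 3/2. The recurrence P(i) = p·P(i+1) + q·P(i−1) with P(0)=0, P(7)=1 gives P(i) = (1 − r^i)/(1 − r^7).
P(4) = (1 − (3/2)^4) / (1 − (3/2)^7) = 520/2059.

520/2059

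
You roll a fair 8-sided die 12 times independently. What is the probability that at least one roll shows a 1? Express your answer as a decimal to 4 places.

0.7986

P(no roll shows a 1) = (7/8)^12 ≈ 0.2014.
P(at least one) = 1 − 0.2014 = 0.7986.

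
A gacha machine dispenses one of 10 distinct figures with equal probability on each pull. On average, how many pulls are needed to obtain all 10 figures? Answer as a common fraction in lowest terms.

7381/252

After i distinct types are collected, each trial gives a new one with probability (10−i)/10, so the expected wait for the next new type is 10/(10−i).
E = 10/10 + 10/9 + 10/8 + 10/7 + 10/6 + 10/5 + 10/4 + 10/3 + 10/2 + 10/1 = 7381/252.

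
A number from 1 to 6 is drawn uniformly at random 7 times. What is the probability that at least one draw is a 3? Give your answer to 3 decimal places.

0.721

P(no draw is a 3) = (5/6)^7 ≈ 0.279.
P(at least one) = 1 − 0.279 = 0.721.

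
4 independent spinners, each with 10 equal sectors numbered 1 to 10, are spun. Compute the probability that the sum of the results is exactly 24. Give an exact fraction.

There are 10^4 = 10000 equally likely outcomes.
The number of ordered 4-tuples from {1,…,10} summing to 24 is 633.
P(sum = 24) = 633/10000.

633/10000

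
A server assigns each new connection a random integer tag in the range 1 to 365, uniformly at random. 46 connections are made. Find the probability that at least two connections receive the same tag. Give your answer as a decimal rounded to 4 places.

0.9483

It's easier to compute the probability that all 46 are distinct.
P(all distinct) = 365/365 · 364/365 · ··· · 320/365 ≈ 0.0517.
So the probability of at least one match is 1 − 0.0517 = 0.9483.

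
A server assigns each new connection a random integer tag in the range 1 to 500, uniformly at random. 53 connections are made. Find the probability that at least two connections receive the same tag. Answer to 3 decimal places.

0.943

It's easier to compute the probability that all 53 are distinct.
P(all distinct) = 500/500 · 499/500 · ··· · 448/500 ≈ 0.057.
So the probability of at least one match is 1 − 0.057 = 0.943.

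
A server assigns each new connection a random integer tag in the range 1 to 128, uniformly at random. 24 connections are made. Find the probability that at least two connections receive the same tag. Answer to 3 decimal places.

It's easier to compute the probability that all 24 are distinct.
P(all distinct) = 128/128 · 127/128 · ··· · 105/128 ≈ 0.100.
So the probability of at least one match is 1 − 0.100 = 0.900.

0.900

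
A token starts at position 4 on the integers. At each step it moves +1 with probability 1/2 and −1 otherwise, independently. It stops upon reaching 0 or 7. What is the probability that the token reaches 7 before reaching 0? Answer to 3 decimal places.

0.571

With a fair step, P(i) = ½P(i−1) + ½P(i+1) with P(0)=0, P(7)=1 has the linear solution P(i) = i/7.
P(4) = 4/7 ≈ 0.571.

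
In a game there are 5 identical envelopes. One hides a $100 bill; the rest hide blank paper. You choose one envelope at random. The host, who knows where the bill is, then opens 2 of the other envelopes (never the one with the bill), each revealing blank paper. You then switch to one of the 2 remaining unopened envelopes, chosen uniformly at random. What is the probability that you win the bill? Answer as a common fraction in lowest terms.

2/5

Your original envelope holds the bill with probability 1/5, so the other 4 collectively hold it with probability 4/5.
The host can always find 2 empty envelopes to open, so the reveals don't change that 4/5; it is now spread over the 2 remaining unopened envelopes.
P(win by switching) = (4/5) · (1/2) = 2/5.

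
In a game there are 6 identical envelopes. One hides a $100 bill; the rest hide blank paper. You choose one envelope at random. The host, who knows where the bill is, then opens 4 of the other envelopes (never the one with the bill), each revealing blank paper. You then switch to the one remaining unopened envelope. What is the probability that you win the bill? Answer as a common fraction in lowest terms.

Your original envelope holds the bill with probability 1/6, so the other 5 collectively hold it with probability 5/6.
The host can always find 4 empty envelopes to open, so the reveals don't change that 5/6; it is now spread over the 1 remaining unopened envelope.
P(win by switching) = (5/6) · (1/1) = 5/6.

5/6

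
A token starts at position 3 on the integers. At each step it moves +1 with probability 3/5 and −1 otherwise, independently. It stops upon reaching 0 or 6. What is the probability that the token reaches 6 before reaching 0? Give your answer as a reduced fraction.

Let r = q/p = (2/5)/(3/5) = 2/3. The recurrence P(i) = p·P(i+1) + q·P(i−1) with P(0)=0, P(6)=1 gives P(i) = (1 − r^i)/(1 − r^6).
P(3) = (1 − (2/3)^3) / (1 − (2/3)^6) = 27/35.

27/35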